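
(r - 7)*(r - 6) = r^2 - 13*r + 42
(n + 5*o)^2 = n^2 + 10*n*o + 25*o^2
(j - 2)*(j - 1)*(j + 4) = j^3 + j^2 - 10*j + 8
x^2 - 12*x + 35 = (x - 7)*(x - 5)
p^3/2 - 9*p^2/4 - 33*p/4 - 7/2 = (p/2 + 1)*(p - 7)*(p + 1/2)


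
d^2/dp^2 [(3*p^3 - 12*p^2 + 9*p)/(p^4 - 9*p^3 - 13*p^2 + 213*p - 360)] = 6*(p^6 - 3*p^5 + 111*p^4 - 1093*p^3 + 2880*p^2 - 2160*p + 10680)/(p^9 - 18*p^8 + 15*p^7 + 1260*p^6 - 4785*p^5 - 26658*p^4 + 147329*p^3 + 86760*p^2 - 1339200*p + 1728000)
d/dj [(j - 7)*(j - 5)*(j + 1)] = 3*j^2 - 22*j + 23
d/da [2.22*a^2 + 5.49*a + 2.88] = 4.44*a + 5.49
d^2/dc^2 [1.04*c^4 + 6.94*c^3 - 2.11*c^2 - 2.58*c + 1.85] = 12.48*c^2 + 41.64*c - 4.22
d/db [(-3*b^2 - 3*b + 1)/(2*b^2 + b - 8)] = (3*b^2 + 44*b + 23)/(4*b^4 + 4*b^3 - 31*b^2 - 16*b + 64)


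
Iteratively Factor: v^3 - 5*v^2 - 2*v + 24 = (v - 4)*(v^2 - v - 6) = (v - 4)*(v + 2)*(v - 3)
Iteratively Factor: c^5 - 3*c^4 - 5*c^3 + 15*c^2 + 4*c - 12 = (c - 2)*(c^4 - c^3 - 7*c^2 + c + 6) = (c - 2)*(c + 2)*(c^3 - 3*c^2 - c + 3) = (c - 3)*(c - 2)*(c + 2)*(c^2 - 1) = (c - 3)*(c - 2)*(c - 1)*(c + 2)*(c + 1)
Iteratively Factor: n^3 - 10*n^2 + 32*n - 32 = (n - 4)*(n^2 - 6*n + 8) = (n - 4)^2*(n - 2)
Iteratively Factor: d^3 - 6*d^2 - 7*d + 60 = (d - 5)*(d^2 - d - 12) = (d - 5)*(d - 4)*(d + 3)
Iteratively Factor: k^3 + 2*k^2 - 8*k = (k + 4)*(k^2 - 2*k) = (k - 2)*(k + 4)*(k)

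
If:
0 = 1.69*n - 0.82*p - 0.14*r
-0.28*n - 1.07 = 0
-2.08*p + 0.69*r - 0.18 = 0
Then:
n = -3.82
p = -5.23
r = -15.50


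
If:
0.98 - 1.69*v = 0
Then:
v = 0.58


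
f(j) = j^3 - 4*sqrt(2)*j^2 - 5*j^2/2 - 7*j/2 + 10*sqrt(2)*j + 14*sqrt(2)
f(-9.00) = -1465.69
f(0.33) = 22.46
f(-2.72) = -89.62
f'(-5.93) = 212.88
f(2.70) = 8.75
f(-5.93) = -538.67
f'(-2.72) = 77.21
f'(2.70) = -11.53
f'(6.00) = 20.76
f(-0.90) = 2.89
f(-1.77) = -30.14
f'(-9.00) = 400.47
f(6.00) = 6.01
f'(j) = 3*j^2 - 8*sqrt(2)*j - 5*j - 7/2 + 10*sqrt(2)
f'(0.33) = 5.59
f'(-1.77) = 48.92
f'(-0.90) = 27.75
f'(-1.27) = 36.20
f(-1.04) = -1.22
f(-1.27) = -8.92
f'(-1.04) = 30.85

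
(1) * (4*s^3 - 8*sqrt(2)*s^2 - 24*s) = 4*s^3 - 8*sqrt(2)*s^2 - 24*s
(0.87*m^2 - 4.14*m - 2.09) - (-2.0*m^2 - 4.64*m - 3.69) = 2.87*m^2 + 0.5*m + 1.6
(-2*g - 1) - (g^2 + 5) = -g^2 - 2*g - 6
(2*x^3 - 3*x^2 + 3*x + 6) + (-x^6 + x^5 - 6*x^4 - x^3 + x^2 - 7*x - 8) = -x^6 + x^5 - 6*x^4 + x^3 - 2*x^2 - 4*x - 2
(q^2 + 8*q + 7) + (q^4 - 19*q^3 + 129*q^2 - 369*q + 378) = q^4 - 19*q^3 + 130*q^2 - 361*q + 385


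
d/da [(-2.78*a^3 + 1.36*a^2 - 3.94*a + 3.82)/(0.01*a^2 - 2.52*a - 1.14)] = (-0.0278*a^4 + 14.0112*a^3 + 6.1198*a^2 - 3.1772*a + 14.118)/(0.0001*a^4 - 0.0504*a^3 + 6.3276*a^2 + 5.7456*a + 1.2996)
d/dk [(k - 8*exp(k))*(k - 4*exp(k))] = -12*k*exp(k) + 2*k + 64*exp(2*k) - 12*exp(k)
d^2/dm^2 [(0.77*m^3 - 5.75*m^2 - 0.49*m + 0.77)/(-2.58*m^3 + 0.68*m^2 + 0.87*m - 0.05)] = (1.4210854715202e-14*m^7 + 73.8468239999999*m^6 + 9.19976400000002*m^5 + 11.967588*m^4 + 5.86118200000001*m^3 + 8.849214*m^2 - 2.048802*m - 1.146606)/(17.173512*m^9 - 13.579056*m^8 - 13.794228*m^7 + 9.841996*m^6 + 4.125222*m^5 - 2.148096*m^4 - 0.461673*m^3 + 0.108435*m^2 - 0.006525*m + 0.000125)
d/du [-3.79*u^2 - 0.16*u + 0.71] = -7.58*u - 0.16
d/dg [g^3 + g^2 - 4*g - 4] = 3*g^2 + 2*g - 4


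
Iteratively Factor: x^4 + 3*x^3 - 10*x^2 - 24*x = (x + 4)*(x^3 - x^2 - 6*x) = (x - 3)*(x + 4)*(x^2 + 2*x) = (x - 3)*(x + 2)*(x + 4)*(x)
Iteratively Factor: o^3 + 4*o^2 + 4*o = (o + 2)*(o^2 + 2*o) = o*(o + 2)*(o + 2)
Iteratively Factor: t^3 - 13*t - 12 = (t - 4)*(t^2 + 4*t + 3) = (t - 4)*(t + 3)*(t + 1)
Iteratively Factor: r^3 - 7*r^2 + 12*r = (r - 4)*(r^2 - 3*r) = r*(r - 4)*(r - 3)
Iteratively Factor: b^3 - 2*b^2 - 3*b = (b)*(b^2 - 2*b - 3) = b*(b - 3)*(b + 1)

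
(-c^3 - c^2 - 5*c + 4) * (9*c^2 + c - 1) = -9*c^5 - 10*c^4 - 45*c^3 + 32*c^2 + 9*c - 4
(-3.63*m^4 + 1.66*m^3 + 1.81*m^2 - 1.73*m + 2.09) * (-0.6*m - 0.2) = 2.178*m^5 - 0.27*m^4 - 1.418*m^3 + 0.676*m^2 - 0.908*m - 0.418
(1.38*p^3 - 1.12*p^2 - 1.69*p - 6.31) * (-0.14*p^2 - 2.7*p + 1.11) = -0.1932*p^5 - 3.5692*p^4 + 4.7924*p^3 + 4.2032*p^2 + 15.1611*p - 7.0041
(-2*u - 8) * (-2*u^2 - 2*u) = 4*u^3 + 20*u^2 + 16*u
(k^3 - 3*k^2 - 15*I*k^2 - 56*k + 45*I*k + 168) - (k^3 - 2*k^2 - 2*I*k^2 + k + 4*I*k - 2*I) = -k^2 - 13*I*k^2 - 57*k + 41*I*k + 168 + 2*I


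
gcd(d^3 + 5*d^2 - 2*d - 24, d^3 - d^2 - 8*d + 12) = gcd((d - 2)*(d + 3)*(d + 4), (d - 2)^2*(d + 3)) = d^2 + d - 6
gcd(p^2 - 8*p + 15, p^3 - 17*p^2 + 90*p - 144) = p - 3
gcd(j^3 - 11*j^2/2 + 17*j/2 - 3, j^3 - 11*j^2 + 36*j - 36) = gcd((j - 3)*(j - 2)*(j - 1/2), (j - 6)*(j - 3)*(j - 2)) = j^2 - 5*j + 6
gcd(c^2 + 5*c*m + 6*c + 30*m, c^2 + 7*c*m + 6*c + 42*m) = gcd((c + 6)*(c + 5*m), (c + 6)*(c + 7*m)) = c + 6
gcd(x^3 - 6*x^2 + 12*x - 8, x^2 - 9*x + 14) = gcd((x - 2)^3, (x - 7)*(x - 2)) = x - 2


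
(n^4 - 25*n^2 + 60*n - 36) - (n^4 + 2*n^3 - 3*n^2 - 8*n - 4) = -2*n^3 - 22*n^2 + 68*n - 32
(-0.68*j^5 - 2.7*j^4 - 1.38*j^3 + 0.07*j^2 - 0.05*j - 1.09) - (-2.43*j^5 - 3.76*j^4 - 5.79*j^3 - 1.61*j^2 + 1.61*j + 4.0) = 1.75*j^5 + 1.06*j^4 + 4.41*j^3 + 1.68*j^2 - 1.66*j - 5.09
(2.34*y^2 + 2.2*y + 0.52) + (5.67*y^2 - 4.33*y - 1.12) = 8.01*y^2 - 2.13*y - 0.6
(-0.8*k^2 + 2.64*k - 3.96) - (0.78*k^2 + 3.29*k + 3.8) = -1.58*k^2 - 0.65*k - 7.76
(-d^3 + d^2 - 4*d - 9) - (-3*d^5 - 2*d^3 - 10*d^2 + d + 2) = 3*d^5 + d^3 + 11*d^2 - 5*d - 11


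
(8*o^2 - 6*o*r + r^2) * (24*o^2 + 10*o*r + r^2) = 192*o^4 - 64*o^3*r - 28*o^2*r^2 + 4*o*r^3 + r^4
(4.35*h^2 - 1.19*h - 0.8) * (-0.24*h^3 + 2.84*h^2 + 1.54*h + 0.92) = -1.044*h^5 + 12.6396*h^4 + 3.5114*h^3 - 0.1026*h^2 - 2.3268*h - 0.736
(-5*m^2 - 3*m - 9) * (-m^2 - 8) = 5*m^4 + 3*m^3 + 49*m^2 + 24*m + 72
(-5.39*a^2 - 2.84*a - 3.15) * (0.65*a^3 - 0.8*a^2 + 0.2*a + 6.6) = -3.5035*a^5 + 2.466*a^4 - 0.8535*a^3 - 33.622*a^2 - 19.374*a - 20.79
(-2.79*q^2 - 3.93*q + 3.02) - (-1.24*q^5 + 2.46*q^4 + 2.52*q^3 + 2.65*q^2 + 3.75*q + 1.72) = 1.24*q^5 - 2.46*q^4 - 2.52*q^3 - 5.44*q^2 - 7.68*q + 1.3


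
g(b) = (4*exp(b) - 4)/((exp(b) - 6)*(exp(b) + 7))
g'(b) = 4*exp(b)/((exp(b) - 6)*(exp(b) + 7)) - (4*exp(b) - 4)*exp(b)/((exp(b) - 6)*(exp(b) + 7)^2) - (4*exp(b) - 4)*exp(b)/((exp(b) - 6)^2*(exp(b) + 7)) = 4*(-exp(2*b) + 2*exp(b) - 41)*exp(b)/(exp(4*b) + 2*exp(3*b) - 83*exp(2*b) - 84*exp(b) + 1764)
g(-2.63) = 0.09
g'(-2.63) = -0.01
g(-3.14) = 0.09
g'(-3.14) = -0.00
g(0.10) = -0.01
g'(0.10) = -0.11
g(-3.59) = 0.09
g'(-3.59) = -0.00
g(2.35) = 0.48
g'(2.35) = -0.89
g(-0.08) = 0.01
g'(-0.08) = -0.09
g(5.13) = 0.02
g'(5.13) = -0.02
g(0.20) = -0.02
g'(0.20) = -0.13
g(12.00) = 0.00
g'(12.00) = 0.00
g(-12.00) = 0.10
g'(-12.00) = 0.00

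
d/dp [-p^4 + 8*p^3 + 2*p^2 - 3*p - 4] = -4*p^3 + 24*p^2 + 4*p - 3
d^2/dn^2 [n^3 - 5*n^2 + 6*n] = 6*n - 10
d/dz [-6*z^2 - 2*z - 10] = -12*z - 2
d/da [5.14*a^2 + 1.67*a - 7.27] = 10.28*a + 1.67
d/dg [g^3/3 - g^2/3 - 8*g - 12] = g^2 - 2*g/3 - 8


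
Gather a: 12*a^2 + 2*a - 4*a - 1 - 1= 12*a^2 - 2*a - 2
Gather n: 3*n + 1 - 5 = 3*n - 4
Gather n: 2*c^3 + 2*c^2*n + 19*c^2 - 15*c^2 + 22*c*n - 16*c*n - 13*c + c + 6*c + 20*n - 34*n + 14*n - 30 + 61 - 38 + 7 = 2*c^3 + 4*c^2 - 6*c + n*(2*c^2 + 6*c)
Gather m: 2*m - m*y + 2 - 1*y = m*(2 - y) - y + 2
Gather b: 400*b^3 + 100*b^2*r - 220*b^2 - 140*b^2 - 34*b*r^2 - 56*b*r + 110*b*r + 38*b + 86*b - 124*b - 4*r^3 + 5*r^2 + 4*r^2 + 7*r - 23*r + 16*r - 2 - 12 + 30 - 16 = 400*b^3 + b^2*(100*r - 360) + b*(-34*r^2 + 54*r) - 4*r^3 + 9*r^2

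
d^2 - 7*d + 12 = (d - 4)*(d - 3)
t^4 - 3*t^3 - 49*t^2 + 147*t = t*(t - 7)*(t - 3)*(t + 7)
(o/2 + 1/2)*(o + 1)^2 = o^3/2 + 3*o^2/2 + 3*o/2 + 1/2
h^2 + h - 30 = (h - 5)*(h + 6)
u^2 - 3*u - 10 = (u - 5)*(u + 2)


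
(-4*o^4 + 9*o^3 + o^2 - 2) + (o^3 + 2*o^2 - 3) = -4*o^4 + 10*o^3 + 3*o^2 - 5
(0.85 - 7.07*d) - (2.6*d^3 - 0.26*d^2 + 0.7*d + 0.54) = -2.6*d^3 + 0.26*d^2 - 7.77*d + 0.31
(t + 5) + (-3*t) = 5 - 2*t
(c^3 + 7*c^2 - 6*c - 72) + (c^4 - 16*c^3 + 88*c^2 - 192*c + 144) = c^4 - 15*c^3 + 95*c^2 - 198*c + 72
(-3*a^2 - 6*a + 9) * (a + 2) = -3*a^3 - 12*a^2 - 3*a + 18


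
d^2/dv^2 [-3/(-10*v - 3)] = 600/(10*v + 3)^3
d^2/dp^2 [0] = 0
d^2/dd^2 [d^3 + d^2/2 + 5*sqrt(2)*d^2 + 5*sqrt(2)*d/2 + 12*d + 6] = 6*d + 1 + 10*sqrt(2)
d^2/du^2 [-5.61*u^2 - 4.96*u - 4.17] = -11.2200000000000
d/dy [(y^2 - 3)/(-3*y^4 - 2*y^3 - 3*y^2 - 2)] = 2*y*(-3*y^4 - 2*y^3 - 3*y^2 + 3*(y^2 - 3)*(2*y^2 + y + 1) - 2)/(3*y^4 + 2*y^3 + 3*y^2 + 2)^2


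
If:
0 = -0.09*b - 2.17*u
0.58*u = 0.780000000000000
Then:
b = -32.43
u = 1.34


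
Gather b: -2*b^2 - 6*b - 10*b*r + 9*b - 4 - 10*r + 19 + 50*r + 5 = -2*b^2 + b*(3 - 10*r) + 40*r + 20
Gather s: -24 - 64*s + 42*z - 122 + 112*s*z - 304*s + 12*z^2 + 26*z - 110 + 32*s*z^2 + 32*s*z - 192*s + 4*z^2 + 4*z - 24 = s*(32*z^2 + 144*z - 560) + 16*z^2 + 72*z - 280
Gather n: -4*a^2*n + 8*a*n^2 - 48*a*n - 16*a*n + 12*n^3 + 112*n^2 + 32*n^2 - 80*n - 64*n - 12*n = 12*n^3 + n^2*(8*a + 144) + n*(-4*a^2 - 64*a - 156)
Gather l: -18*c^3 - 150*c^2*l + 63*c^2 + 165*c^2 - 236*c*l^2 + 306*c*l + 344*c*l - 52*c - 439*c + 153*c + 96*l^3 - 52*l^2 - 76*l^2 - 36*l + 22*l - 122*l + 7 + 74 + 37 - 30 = -18*c^3 + 228*c^2 - 338*c + 96*l^3 + l^2*(-236*c - 128) + l*(-150*c^2 + 650*c - 136) + 88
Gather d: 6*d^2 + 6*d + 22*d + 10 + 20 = 6*d^2 + 28*d + 30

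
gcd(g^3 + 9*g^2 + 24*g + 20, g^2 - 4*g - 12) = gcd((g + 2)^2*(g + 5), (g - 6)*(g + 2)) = g + 2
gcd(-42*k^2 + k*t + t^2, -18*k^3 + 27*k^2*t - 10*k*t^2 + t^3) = -6*k + t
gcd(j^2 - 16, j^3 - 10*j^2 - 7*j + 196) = j + 4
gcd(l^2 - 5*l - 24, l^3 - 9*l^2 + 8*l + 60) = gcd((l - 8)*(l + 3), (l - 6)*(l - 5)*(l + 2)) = 1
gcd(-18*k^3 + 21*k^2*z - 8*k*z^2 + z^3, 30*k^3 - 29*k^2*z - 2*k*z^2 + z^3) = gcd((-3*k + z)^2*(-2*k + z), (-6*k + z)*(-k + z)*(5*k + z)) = 1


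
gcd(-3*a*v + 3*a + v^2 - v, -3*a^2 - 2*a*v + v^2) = -3*a + v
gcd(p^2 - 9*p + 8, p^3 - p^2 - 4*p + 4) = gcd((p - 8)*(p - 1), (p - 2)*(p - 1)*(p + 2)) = p - 1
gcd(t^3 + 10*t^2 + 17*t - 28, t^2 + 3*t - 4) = t^2 + 3*t - 4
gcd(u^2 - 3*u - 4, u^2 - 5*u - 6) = u + 1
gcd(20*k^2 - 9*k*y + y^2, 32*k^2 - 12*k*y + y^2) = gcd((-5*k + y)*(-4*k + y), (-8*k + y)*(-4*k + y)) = -4*k + y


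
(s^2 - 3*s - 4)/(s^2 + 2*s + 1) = (s - 4)/(s + 1)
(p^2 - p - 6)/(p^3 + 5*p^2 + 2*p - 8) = (p - 3)/(p^2 + 3*p - 4)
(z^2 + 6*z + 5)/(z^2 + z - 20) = (z + 1)/(z - 4)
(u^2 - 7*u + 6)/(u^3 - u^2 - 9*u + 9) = (u - 6)/(u^2 - 9)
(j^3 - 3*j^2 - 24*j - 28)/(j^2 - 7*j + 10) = (j^3 - 3*j^2 - 24*j - 28)/(j^2 - 7*j + 10)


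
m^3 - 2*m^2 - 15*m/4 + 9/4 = (m - 3)*(m - 1/2)*(m + 3/2)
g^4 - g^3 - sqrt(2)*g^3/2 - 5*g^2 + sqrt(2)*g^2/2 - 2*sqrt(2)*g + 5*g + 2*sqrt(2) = (g - 1)*(g - 2*sqrt(2))*(g + sqrt(2)/2)*(g + sqrt(2))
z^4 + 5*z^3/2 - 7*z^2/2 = z^2*(z - 1)*(z + 7/2)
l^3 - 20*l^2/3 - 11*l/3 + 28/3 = (l - 7)*(l - 1)*(l + 4/3)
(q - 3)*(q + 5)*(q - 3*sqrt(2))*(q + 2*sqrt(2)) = q^4 - sqrt(2)*q^3 + 2*q^3 - 27*q^2 - 2*sqrt(2)*q^2 - 24*q + 15*sqrt(2)*q + 180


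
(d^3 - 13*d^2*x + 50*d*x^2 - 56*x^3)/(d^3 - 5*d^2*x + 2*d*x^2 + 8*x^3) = (d - 7*x)/(d + x)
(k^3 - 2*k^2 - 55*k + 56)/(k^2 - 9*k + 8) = k + 7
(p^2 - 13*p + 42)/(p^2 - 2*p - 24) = (p - 7)/(p + 4)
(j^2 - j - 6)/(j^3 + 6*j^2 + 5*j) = (j^2 - j - 6)/(j*(j^2 + 6*j + 5))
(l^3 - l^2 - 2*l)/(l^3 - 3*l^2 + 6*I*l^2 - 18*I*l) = (l^2 - l - 2)/(l^2 + l*(-3 + 6*I) - 18*I)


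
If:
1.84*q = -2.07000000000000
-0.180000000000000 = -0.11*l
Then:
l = 1.64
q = -1.12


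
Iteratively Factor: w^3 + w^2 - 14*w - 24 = (w - 4)*(w^2 + 5*w + 6) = (w - 4)*(w + 2)*(w + 3)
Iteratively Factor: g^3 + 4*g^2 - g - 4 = (g + 4)*(g^2 - 1) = (g + 1)*(g + 4)*(g - 1)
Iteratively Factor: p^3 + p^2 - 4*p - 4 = (p - 2)*(p^2 + 3*p + 2) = (p - 2)*(p + 1)*(p + 2)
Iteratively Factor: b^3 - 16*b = (b)*(b^2 - 16) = b*(b - 4)*(b + 4)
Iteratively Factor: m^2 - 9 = (m - 3)*(m + 3)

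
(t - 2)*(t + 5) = t^2 + 3*t - 10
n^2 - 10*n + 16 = (n - 8)*(n - 2)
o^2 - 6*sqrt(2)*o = o*(o - 6*sqrt(2))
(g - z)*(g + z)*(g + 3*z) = g^3 + 3*g^2*z - g*z^2 - 3*z^3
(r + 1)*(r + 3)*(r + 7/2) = r^3 + 15*r^2/2 + 17*r + 21/2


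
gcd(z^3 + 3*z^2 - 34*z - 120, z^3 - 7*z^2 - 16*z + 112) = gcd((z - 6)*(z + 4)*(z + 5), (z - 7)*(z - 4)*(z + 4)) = z + 4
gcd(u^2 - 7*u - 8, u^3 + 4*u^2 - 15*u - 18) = u + 1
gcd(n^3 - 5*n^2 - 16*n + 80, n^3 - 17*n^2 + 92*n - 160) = n^2 - 9*n + 20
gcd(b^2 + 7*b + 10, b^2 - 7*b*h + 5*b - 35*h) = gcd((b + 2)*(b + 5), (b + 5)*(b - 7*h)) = b + 5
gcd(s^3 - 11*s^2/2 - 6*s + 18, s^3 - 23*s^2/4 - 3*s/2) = s - 6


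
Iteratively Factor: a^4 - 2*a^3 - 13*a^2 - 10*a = (a + 1)*(a^3 - 3*a^2 - 10*a) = a*(a + 1)*(a^2 - 3*a - 10) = a*(a - 5)*(a + 1)*(a + 2)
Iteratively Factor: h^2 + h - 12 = (h + 4)*(h - 3)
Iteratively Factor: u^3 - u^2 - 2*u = (u - 2)*(u^2 + u) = (u - 2)*(u + 1)*(u)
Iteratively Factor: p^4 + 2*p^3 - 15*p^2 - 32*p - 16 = (p + 4)*(p^3 - 2*p^2 - 7*p - 4) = (p + 1)*(p + 4)*(p^2 - 3*p - 4) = (p + 1)^2*(p + 4)*(p - 4)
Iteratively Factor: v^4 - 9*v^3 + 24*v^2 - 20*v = (v - 2)*(v^3 - 7*v^2 + 10*v) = v*(v - 2)*(v^2 - 7*v + 10) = v*(v - 2)^2*(v - 5)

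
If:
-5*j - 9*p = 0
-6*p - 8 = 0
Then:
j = 12/5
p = -4/3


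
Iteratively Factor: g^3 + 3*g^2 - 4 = (g - 1)*(g^2 + 4*g + 4) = (g - 1)*(g + 2)*(g + 2)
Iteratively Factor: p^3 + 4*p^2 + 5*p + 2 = (p + 2)*(p^2 + 2*p + 1) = (p + 1)*(p + 2)*(p + 1)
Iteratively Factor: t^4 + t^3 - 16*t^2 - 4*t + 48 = (t - 3)*(t^3 + 4*t^2 - 4*t - 16) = (t - 3)*(t + 4)*(t^2 - 4) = (t - 3)*(t - 2)*(t + 4)*(t + 2)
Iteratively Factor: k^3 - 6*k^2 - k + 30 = (k - 5)*(k^2 - k - 6) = (k - 5)*(k + 2)*(k - 3)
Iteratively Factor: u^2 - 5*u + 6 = (u - 2)*(u - 3)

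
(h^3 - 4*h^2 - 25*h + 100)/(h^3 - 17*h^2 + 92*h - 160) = (h + 5)/(h - 8)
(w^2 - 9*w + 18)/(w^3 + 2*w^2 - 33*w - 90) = (w - 3)/(w^2 + 8*w + 15)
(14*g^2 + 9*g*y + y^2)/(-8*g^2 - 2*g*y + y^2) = (7*g + y)/(-4*g + y)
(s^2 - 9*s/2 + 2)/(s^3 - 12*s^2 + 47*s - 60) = (s - 1/2)/(s^2 - 8*s + 15)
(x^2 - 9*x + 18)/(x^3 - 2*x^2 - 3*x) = (x - 6)/(x*(x + 1))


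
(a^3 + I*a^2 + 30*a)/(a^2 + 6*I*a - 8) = a*(a^2 + I*a + 30)/(a^2 + 6*I*a - 8)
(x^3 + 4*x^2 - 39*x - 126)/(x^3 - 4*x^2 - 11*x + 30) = (x^2 + x - 42)/(x^2 - 7*x + 10)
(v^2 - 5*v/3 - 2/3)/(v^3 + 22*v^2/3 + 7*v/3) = (v - 2)/(v*(v + 7))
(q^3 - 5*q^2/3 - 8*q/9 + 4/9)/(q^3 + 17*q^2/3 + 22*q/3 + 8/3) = (3*q^2 - 7*q + 2)/(3*(q^2 + 5*q + 4))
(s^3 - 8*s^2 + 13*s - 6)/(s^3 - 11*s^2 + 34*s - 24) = (s - 1)/(s - 4)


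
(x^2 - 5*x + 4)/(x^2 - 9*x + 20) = (x - 1)/(x - 5)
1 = 1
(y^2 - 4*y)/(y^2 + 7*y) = (y - 4)/(y + 7)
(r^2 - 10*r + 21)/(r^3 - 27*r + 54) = (r - 7)/(r^2 + 3*r - 18)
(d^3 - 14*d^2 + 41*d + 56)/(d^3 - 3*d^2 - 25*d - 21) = (d - 8)/(d + 3)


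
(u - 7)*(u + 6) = u^2 - u - 42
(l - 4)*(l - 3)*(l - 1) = l^3 - 8*l^2 + 19*l - 12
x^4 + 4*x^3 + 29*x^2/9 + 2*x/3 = x*(x + 1/3)*(x + 2/3)*(x + 3)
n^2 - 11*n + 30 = (n - 6)*(n - 5)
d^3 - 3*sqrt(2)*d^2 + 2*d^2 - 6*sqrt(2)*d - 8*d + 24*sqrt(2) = (d - 2)*(d + 4)*(d - 3*sqrt(2))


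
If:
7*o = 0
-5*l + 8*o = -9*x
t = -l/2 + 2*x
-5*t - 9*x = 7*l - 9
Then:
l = 162/271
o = 0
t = 99/271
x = 90/271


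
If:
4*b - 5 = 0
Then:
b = 5/4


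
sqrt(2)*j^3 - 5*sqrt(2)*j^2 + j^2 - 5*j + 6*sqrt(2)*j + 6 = (j - 3)*(j - 2)*(sqrt(2)*j + 1)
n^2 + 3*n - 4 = (n - 1)*(n + 4)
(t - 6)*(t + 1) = t^2 - 5*t - 6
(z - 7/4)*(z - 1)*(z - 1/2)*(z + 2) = z^4 - 5*z^3/4 - 27*z^2/8 + 43*z/8 - 7/4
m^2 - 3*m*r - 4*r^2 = (m - 4*r)*(m + r)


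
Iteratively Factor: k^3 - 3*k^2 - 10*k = (k - 5)*(k^2 + 2*k) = (k - 5)*(k + 2)*(k)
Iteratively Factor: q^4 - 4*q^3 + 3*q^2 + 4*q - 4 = (q + 1)*(q^3 - 5*q^2 + 8*q - 4) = (q - 2)*(q + 1)*(q^2 - 3*q + 2) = (q - 2)*(q - 1)*(q + 1)*(q - 2)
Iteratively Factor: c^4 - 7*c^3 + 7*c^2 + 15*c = (c + 1)*(c^3 - 8*c^2 + 15*c) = (c - 5)*(c + 1)*(c^2 - 3*c) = c*(c - 5)*(c + 1)*(c - 3)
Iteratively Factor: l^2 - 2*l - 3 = (l + 1)*(l - 3)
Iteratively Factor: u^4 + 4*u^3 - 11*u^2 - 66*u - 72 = (u + 2)*(u^3 + 2*u^2 - 15*u - 36) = (u - 4)*(u + 2)*(u^2 + 6*u + 9) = (u - 4)*(u + 2)*(u + 3)*(u + 3)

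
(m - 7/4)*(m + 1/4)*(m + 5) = m^3 + 7*m^2/2 - 127*m/16 - 35/16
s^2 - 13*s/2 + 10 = (s - 4)*(s - 5/2)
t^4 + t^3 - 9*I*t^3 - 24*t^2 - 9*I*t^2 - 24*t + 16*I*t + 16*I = (t + 1)*(t - 4*I)^2*(t - I)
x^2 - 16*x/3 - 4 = (x - 6)*(x + 2/3)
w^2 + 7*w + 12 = (w + 3)*(w + 4)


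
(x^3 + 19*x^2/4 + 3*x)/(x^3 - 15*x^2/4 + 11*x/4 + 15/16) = 4*x*(4*x^2 + 19*x + 12)/(16*x^3 - 60*x^2 + 44*x + 15)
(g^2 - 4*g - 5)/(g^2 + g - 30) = (g + 1)/(g + 6)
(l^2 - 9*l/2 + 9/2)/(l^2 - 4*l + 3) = (l - 3/2)/(l - 1)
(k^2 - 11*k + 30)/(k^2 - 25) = (k - 6)/(k + 5)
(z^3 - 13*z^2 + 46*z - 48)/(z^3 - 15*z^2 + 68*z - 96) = (z - 2)/(z - 4)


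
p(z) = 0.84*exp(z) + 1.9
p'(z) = 0.84*exp(z)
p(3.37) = 26.33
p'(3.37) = 24.43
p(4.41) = 71.01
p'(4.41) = 69.11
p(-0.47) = 2.43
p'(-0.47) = 0.53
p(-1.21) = 2.15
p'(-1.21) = 0.25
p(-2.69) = 1.96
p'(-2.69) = 0.06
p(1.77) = 6.83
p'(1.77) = 4.93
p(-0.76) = 2.29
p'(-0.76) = 0.39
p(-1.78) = 2.04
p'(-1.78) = 0.14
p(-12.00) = 1.90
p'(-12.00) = 0.00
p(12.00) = 136715.92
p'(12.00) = 136714.02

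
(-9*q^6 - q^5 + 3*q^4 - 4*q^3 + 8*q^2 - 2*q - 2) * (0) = 0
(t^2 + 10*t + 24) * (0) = 0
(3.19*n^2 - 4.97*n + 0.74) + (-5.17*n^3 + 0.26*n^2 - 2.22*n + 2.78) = -5.17*n^3 + 3.45*n^2 - 7.19*n + 3.52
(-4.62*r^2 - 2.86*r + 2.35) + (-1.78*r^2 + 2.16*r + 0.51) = -6.4*r^2 - 0.7*r + 2.86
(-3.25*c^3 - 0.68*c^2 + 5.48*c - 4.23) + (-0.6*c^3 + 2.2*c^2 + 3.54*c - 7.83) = -3.85*c^3 + 1.52*c^2 + 9.02*c - 12.06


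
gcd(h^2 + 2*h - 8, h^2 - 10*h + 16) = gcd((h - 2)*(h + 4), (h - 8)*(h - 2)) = h - 2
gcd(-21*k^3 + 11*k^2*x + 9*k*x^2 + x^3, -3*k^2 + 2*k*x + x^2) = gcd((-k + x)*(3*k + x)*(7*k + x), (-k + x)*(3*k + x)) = -3*k^2 + 2*k*x + x^2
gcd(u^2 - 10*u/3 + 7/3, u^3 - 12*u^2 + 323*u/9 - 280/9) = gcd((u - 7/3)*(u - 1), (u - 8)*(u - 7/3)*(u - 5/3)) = u - 7/3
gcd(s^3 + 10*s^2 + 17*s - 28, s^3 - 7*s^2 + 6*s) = s - 1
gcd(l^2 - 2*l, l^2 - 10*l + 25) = 1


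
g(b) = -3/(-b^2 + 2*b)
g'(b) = -3*(2*b - 2)/(-b^2 + 2*b)^2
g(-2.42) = 0.28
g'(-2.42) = 0.18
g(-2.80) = 0.22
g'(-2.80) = 0.13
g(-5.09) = 0.08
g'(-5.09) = 0.03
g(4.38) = 0.29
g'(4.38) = -0.19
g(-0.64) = 1.78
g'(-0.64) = 3.45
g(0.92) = -3.02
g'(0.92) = 0.49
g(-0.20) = 6.82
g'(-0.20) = 37.19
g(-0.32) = 4.04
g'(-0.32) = 14.37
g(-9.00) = 0.03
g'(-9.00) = 0.01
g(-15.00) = 0.01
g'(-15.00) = 0.00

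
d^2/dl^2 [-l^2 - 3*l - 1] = -2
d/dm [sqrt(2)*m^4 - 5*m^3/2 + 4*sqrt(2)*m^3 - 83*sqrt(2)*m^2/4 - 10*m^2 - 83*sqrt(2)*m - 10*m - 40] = 4*sqrt(2)*m^3 - 15*m^2/2 + 12*sqrt(2)*m^2 - 83*sqrt(2)*m/2 - 20*m - 83*sqrt(2) - 10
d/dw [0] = 0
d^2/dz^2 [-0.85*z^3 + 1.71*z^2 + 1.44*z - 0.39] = 3.42 - 5.1*z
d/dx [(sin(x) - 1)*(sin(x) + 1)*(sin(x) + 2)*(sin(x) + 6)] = 2*(2*sin(x)^3 + 12*sin(x)^2 + 11*sin(x) - 4)*cos(x)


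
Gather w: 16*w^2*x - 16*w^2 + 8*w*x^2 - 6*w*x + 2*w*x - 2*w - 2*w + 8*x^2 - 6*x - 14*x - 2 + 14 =w^2*(16*x - 16) + w*(8*x^2 - 4*x - 4) + 8*x^2 - 20*x + 12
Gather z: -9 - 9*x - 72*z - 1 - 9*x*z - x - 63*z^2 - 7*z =-10*x - 63*z^2 + z*(-9*x - 79) - 10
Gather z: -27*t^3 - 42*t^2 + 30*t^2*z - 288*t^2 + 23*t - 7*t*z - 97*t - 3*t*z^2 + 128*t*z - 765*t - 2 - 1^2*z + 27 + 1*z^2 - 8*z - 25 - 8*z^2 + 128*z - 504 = -27*t^3 - 330*t^2 - 839*t + z^2*(-3*t - 7) + z*(30*t^2 + 121*t + 119) - 504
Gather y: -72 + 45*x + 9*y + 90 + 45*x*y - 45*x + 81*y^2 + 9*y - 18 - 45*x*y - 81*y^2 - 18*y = 0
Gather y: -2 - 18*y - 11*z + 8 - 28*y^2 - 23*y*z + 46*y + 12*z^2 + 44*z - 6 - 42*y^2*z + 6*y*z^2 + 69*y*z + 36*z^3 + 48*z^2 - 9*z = y^2*(-42*z - 28) + y*(6*z^2 + 46*z + 28) + 36*z^3 + 60*z^2 + 24*z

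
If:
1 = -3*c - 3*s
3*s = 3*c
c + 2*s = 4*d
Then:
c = -1/6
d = -1/8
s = -1/6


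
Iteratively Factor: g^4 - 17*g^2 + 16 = (g + 1)*(g^3 - g^2 - 16*g + 16) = (g + 1)*(g + 4)*(g^2 - 5*g + 4) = (g - 4)*(g + 1)*(g + 4)*(g - 1)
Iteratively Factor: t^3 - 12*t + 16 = (t + 4)*(t^2 - 4*t + 4) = (t - 2)*(t + 4)*(t - 2)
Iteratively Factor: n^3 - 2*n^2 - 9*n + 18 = (n - 2)*(n^2 - 9) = (n - 3)*(n - 2)*(n + 3)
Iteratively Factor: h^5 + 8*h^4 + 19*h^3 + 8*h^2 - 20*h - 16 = (h + 1)*(h^4 + 7*h^3 + 12*h^2 - 4*h - 16) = (h + 1)*(h + 2)*(h^3 + 5*h^2 + 2*h - 8) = (h + 1)*(h + 2)*(h + 4)*(h^2 + h - 2) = (h + 1)*(h + 2)^2*(h + 4)*(h - 1)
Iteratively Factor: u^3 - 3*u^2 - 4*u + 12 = (u - 3)*(u^2 - 4) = (u - 3)*(u - 2)*(u + 2)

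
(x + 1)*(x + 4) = x^2 + 5*x + 4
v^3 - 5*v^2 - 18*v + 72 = (v - 6)*(v - 3)*(v + 4)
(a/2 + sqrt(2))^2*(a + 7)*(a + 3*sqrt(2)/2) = a^4/4 + 7*a^3/4 + 11*sqrt(2)*a^3/8 + 5*a^2 + 77*sqrt(2)*a^2/8 + 3*sqrt(2)*a + 35*a + 21*sqrt(2)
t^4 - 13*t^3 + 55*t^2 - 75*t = t*(t - 5)^2*(t - 3)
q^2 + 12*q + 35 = (q + 5)*(q + 7)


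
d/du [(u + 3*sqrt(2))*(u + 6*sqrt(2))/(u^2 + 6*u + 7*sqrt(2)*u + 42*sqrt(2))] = 2*(-sqrt(2)*u^2 + 3*u^2 - 36*u + 42*sqrt(2)*u - 126*sqrt(2) + 270)/(u^4 + 12*u^3 + 14*sqrt(2)*u^3 + 134*u^2 + 168*sqrt(2)*u^2 + 504*sqrt(2)*u + 1176*u + 3528)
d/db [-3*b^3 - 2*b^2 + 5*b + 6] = -9*b^2 - 4*b + 5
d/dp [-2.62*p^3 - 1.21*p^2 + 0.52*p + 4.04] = -7.86*p^2 - 2.42*p + 0.52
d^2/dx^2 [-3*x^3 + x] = -18*x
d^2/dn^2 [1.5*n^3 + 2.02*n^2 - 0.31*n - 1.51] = 9.0*n + 4.04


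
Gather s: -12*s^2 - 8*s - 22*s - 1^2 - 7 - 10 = -12*s^2 - 30*s - 18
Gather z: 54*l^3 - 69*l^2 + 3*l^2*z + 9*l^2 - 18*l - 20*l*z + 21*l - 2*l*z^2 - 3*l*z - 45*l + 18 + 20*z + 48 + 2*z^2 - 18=54*l^3 - 60*l^2 - 42*l + z^2*(2 - 2*l) + z*(3*l^2 - 23*l + 20) + 48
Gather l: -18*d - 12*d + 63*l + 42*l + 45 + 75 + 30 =-30*d + 105*l + 150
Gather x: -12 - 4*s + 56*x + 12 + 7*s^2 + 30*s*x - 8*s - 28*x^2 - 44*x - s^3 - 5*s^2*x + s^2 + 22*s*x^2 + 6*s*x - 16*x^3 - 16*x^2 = -s^3 + 8*s^2 - 12*s - 16*x^3 + x^2*(22*s - 44) + x*(-5*s^2 + 36*s + 12)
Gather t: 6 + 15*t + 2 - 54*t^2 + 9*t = -54*t^2 + 24*t + 8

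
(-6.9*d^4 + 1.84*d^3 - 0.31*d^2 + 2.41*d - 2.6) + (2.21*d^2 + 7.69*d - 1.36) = -6.9*d^4 + 1.84*d^3 + 1.9*d^2 + 10.1*d - 3.96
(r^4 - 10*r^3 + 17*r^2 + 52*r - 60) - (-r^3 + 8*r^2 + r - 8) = r^4 - 9*r^3 + 9*r^2 + 51*r - 52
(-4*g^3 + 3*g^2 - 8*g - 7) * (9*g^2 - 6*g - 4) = -36*g^5 + 51*g^4 - 74*g^3 - 27*g^2 + 74*g + 28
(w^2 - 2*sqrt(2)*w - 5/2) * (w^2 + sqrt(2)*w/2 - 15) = w^4 - 3*sqrt(2)*w^3/2 - 39*w^2/2 + 115*sqrt(2)*w/4 + 75/2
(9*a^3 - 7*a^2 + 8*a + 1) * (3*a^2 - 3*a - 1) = 27*a^5 - 48*a^4 + 36*a^3 - 14*a^2 - 11*a - 1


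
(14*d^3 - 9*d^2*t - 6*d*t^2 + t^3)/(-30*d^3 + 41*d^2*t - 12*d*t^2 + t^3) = (-14*d^2 - 5*d*t + t^2)/(30*d^2 - 11*d*t + t^2)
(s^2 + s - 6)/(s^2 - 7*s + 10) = (s + 3)/(s - 5)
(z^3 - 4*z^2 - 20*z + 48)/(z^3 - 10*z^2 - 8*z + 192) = (z - 2)/(z - 8)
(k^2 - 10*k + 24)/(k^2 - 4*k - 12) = (k - 4)/(k + 2)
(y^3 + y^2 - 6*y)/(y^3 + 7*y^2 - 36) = y/(y + 6)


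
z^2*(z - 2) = z^3 - 2*z^2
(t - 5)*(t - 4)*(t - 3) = t^3 - 12*t^2 + 47*t - 60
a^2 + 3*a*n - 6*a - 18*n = (a - 6)*(a + 3*n)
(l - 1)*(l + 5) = l^2 + 4*l - 5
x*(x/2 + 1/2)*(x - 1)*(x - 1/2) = x^4/2 - x^3/4 - x^2/2 + x/4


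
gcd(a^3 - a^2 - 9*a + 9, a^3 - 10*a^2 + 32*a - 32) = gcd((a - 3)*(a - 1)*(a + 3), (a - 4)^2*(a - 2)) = 1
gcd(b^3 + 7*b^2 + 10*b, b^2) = b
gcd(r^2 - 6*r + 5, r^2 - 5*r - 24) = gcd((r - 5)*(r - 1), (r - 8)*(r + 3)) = 1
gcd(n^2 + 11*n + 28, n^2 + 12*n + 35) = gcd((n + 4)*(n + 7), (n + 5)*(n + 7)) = n + 7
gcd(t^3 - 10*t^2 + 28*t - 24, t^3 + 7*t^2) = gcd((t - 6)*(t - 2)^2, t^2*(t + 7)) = 1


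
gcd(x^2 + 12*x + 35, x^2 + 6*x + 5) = x + 5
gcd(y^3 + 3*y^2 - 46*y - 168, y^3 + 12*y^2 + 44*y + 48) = y^2 + 10*y + 24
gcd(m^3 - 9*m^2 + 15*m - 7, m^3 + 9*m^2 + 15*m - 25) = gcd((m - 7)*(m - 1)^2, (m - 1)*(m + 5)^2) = m - 1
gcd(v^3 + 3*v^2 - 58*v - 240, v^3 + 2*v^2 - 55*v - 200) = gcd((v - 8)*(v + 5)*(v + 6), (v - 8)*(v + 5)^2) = v^2 - 3*v - 40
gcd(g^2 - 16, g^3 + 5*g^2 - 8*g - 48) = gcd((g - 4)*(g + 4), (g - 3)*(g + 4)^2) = g + 4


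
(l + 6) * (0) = 0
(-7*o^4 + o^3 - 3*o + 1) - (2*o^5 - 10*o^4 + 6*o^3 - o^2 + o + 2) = -2*o^5 + 3*o^4 - 5*o^3 + o^2 - 4*o - 1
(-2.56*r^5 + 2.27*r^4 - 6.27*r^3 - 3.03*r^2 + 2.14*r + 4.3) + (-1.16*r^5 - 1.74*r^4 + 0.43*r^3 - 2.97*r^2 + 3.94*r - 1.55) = -3.72*r^5 + 0.53*r^4 - 5.84*r^3 - 6.0*r^2 + 6.08*r + 2.75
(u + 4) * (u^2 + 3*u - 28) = u^3 + 7*u^2 - 16*u - 112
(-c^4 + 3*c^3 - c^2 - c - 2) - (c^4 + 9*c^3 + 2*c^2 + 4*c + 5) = -2*c^4 - 6*c^3 - 3*c^2 - 5*c - 7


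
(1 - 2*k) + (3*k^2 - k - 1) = 3*k^2 - 3*k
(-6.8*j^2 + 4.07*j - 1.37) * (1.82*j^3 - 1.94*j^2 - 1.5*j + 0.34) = -12.376*j^5 + 20.5994*j^4 - 0.189200000000001*j^3 - 5.7592*j^2 + 3.4388*j - 0.4658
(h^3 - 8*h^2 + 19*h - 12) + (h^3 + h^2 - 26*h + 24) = 2*h^3 - 7*h^2 - 7*h + 12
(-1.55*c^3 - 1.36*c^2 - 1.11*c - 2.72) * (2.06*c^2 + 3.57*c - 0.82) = -3.193*c^5 - 8.3351*c^4 - 5.8708*c^3 - 8.4507*c^2 - 8.8002*c + 2.2304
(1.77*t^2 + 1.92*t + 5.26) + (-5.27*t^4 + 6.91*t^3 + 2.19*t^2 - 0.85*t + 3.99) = -5.27*t^4 + 6.91*t^3 + 3.96*t^2 + 1.07*t + 9.25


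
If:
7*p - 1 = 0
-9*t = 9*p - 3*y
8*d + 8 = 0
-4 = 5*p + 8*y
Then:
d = -1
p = 1/7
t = -19/56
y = -33/56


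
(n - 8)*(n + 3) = n^2 - 5*n - 24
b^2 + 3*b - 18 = (b - 3)*(b + 6)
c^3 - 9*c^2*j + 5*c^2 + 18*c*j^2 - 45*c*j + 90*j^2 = (c + 5)*(c - 6*j)*(c - 3*j)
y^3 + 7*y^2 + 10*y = y*(y + 2)*(y + 5)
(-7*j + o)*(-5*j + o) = 35*j^2 - 12*j*o + o^2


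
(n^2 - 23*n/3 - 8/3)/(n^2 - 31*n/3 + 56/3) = (3*n + 1)/(3*n - 7)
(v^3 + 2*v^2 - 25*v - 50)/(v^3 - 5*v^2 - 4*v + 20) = (v + 5)/(v - 2)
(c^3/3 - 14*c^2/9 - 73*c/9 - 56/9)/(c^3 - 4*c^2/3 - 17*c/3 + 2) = (3*c^3 - 14*c^2 - 73*c - 56)/(3*(3*c^3 - 4*c^2 - 17*c + 6))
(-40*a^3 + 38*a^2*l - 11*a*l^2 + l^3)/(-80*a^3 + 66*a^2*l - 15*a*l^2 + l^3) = (4*a - l)/(8*a - l)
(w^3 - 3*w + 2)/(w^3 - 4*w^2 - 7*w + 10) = (w - 1)/(w - 5)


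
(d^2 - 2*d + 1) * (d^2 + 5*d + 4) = d^4 + 3*d^3 - 5*d^2 - 3*d + 4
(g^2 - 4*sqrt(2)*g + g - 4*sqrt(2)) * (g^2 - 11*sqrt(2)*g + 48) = g^4 - 15*sqrt(2)*g^3 + g^3 - 15*sqrt(2)*g^2 + 136*g^2 - 192*sqrt(2)*g + 136*g - 192*sqrt(2)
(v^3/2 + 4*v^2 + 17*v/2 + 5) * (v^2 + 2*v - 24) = v^5/2 + 5*v^4 + 9*v^3/2 - 74*v^2 - 194*v - 120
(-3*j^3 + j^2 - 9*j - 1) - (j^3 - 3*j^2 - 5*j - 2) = -4*j^3 + 4*j^2 - 4*j + 1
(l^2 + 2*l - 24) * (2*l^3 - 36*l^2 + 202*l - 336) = 2*l^5 - 32*l^4 + 82*l^3 + 932*l^2 - 5520*l + 8064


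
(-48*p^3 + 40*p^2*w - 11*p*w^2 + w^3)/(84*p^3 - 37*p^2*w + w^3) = (-4*p + w)/(7*p + w)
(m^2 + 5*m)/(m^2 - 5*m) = (m + 5)/(m - 5)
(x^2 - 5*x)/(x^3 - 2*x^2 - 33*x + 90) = x/(x^2 + 3*x - 18)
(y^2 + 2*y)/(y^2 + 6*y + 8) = y/(y + 4)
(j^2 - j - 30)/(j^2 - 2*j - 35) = (j - 6)/(j - 7)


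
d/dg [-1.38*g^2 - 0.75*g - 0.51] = -2.76*g - 0.75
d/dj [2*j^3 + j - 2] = 6*j^2 + 1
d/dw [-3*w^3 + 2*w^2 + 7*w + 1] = -9*w^2 + 4*w + 7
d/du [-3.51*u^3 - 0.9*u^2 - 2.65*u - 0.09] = -10.53*u^2 - 1.8*u - 2.65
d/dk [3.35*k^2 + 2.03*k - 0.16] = 6.7*k + 2.03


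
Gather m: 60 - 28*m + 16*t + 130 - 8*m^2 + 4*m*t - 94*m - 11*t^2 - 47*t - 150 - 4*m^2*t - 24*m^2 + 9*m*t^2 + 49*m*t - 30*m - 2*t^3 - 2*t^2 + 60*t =m^2*(-4*t - 32) + m*(9*t^2 + 53*t - 152) - 2*t^3 - 13*t^2 + 29*t + 40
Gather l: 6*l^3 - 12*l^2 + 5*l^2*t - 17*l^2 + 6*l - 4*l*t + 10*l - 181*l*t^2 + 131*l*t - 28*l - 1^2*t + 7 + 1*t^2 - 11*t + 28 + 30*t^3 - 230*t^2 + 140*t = 6*l^3 + l^2*(5*t - 29) + l*(-181*t^2 + 127*t - 12) + 30*t^3 - 229*t^2 + 128*t + 35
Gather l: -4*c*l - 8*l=l*(-4*c - 8)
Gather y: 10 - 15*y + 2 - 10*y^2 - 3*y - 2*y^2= -12*y^2 - 18*y + 12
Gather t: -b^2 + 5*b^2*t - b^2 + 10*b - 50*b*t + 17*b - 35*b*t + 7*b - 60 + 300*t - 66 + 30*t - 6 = -2*b^2 + 34*b + t*(5*b^2 - 85*b + 330) - 132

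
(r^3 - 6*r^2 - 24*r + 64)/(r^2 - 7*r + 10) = (r^2 - 4*r - 32)/(r - 5)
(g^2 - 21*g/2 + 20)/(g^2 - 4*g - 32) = (g - 5/2)/(g + 4)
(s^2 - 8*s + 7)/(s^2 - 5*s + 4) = (s - 7)/(s - 4)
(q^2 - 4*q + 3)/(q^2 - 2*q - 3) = (q - 1)/(q + 1)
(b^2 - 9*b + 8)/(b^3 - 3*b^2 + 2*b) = (b - 8)/(b*(b - 2))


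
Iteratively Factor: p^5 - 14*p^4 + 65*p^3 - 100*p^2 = (p)*(p^4 - 14*p^3 + 65*p^2 - 100*p) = p^2*(p^3 - 14*p^2 + 65*p - 100) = p^2*(p - 5)*(p^2 - 9*p + 20) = p^2*(p - 5)^2*(p - 4)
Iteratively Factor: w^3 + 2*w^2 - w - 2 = (w - 1)*(w^2 + 3*w + 2) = (w - 1)*(w + 1)*(w + 2)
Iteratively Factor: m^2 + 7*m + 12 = (m + 3)*(m + 4)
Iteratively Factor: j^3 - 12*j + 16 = (j - 2)*(j^2 + 2*j - 8) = (j - 2)*(j + 4)*(j - 2)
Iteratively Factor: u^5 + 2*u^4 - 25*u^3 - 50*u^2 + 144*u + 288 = (u + 2)*(u^4 - 25*u^2 + 144) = (u - 4)*(u + 2)*(u^3 + 4*u^2 - 9*u - 36) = (u - 4)*(u + 2)*(u + 4)*(u^2 - 9) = (u - 4)*(u - 3)*(u + 2)*(u + 4)*(u + 3)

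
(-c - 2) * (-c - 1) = c^2 + 3*c + 2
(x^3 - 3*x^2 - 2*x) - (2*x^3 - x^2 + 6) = -x^3 - 2*x^2 - 2*x - 6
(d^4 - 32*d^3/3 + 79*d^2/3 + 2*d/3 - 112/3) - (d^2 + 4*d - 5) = d^4 - 32*d^3/3 + 76*d^2/3 - 10*d/3 - 97/3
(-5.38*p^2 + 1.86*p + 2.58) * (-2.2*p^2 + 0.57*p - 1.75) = 11.836*p^4 - 7.1586*p^3 + 4.7992*p^2 - 1.7844*p - 4.515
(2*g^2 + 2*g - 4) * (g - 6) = 2*g^3 - 10*g^2 - 16*g + 24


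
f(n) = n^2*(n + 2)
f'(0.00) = 0.00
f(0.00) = 0.00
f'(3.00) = 39.00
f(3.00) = 45.00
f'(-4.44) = 41.38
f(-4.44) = -48.10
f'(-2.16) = 5.36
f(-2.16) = -0.75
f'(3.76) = 57.45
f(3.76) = 81.43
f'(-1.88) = 3.08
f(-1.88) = 0.42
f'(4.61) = 82.20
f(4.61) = 140.48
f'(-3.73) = 26.82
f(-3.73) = -24.07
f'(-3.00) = 15.00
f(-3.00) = -9.00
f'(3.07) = 40.55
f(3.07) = 47.78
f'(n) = n^2 + 2*n*(n + 2)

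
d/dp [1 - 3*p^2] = -6*p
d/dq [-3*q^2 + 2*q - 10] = 2 - 6*q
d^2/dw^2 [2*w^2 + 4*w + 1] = 4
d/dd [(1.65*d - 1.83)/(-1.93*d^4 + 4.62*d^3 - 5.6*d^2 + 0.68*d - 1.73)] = (9.5535*d^4 - 29.3736*d^3 + 34.6038*d^2 - 20.496*d - 1.6101)/(3.7249*d^8 - 17.8332*d^7 + 42.9604*d^6 - 54.3688*d^5 + 44.321*d^4 - 23.6012*d^3 + 19.8384*d^2 - 2.3528*d + 2.9929)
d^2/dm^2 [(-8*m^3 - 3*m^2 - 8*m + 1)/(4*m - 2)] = (-32*m^3 + 48*m^2 - 24*m - 15)/(8*m^3 - 12*m^2 + 6*m - 1)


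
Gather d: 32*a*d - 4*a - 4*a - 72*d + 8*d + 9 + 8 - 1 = -8*a + d*(32*a - 64) + 16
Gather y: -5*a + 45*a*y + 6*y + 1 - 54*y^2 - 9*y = -5*a - 54*y^2 + y*(45*a - 3) + 1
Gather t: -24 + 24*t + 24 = 24*t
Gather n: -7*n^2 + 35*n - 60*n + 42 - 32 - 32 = -7*n^2 - 25*n - 22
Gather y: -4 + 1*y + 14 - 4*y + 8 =18 - 3*y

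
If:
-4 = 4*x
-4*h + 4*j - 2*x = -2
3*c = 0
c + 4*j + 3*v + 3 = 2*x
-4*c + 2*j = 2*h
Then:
No Solution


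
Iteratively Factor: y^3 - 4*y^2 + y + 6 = (y - 3)*(y^2 - y - 2) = (y - 3)*(y + 1)*(y - 2)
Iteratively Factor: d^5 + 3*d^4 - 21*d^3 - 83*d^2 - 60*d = (d)*(d^4 + 3*d^3 - 21*d^2 - 83*d - 60) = d*(d - 5)*(d^3 + 8*d^2 + 19*d + 12) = d*(d - 5)*(d + 3)*(d^2 + 5*d + 4) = d*(d - 5)*(d + 3)*(d + 4)*(d + 1)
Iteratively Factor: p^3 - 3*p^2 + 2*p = (p)*(p^2 - 3*p + 2) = p*(p - 1)*(p - 2)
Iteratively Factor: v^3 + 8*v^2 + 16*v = (v)*(v^2 + 8*v + 16) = v*(v + 4)*(v + 4)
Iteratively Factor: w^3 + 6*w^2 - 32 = (w + 4)*(w^2 + 2*w - 8) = (w + 4)^2*(w - 2)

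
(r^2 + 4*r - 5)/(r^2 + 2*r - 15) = (r - 1)/(r - 3)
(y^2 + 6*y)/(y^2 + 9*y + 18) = y/(y + 3)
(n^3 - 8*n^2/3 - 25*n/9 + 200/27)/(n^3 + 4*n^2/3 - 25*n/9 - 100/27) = (3*n - 8)/(3*n + 4)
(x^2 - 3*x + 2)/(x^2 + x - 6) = (x - 1)/(x + 3)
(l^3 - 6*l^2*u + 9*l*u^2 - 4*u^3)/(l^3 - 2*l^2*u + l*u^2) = (l - 4*u)/l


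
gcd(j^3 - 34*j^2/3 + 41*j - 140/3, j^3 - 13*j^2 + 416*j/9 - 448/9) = j - 7/3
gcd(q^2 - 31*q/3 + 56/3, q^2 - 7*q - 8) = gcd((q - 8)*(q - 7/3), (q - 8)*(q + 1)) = q - 8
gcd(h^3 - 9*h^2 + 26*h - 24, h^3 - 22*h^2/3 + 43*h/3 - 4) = h^2 - 7*h + 12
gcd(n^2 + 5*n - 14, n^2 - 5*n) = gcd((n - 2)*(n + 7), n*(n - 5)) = 1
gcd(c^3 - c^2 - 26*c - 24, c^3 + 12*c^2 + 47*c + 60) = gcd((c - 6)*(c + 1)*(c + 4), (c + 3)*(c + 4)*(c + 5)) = c + 4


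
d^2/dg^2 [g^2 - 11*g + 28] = 2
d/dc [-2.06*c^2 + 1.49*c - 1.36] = 1.49 - 4.12*c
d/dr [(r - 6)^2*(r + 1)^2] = 2*(r - 6)*(r + 1)*(2*r - 5)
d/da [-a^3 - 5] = -3*a^2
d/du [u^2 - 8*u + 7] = 2*u - 8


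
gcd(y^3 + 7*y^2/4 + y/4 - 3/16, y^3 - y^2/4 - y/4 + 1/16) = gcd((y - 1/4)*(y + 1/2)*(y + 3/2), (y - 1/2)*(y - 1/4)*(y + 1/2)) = y^2 + y/4 - 1/8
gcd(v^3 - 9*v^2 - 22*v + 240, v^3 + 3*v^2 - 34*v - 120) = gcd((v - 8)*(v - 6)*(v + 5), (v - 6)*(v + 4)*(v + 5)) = v^2 - v - 30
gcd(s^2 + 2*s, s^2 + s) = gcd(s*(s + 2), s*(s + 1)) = s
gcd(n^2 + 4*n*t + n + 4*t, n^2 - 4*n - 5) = n + 1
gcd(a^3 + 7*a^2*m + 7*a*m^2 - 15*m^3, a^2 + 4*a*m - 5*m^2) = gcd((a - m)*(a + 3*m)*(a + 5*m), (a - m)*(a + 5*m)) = a^2 + 4*a*m - 5*m^2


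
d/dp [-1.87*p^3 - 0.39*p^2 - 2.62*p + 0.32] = -5.61*p^2 - 0.78*p - 2.62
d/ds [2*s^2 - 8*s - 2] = 4*s - 8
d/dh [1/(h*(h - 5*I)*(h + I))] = (-h*(h - 5*I) - h*(h + I) - (h - 5*I)*(h + I))/(h^2*(h - 5*I)^2*(h + I)^2)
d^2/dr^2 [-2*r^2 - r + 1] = -4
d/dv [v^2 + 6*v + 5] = 2*v + 6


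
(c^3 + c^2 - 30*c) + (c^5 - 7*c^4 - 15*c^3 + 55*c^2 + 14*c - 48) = c^5 - 7*c^4 - 14*c^3 + 56*c^2 - 16*c - 48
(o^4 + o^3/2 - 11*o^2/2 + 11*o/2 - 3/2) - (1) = o^4 + o^3/2 - 11*o^2/2 + 11*o/2 - 5/2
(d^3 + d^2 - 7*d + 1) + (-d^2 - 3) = d^3 - 7*d - 2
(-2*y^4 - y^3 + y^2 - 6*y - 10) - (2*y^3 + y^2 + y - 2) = -2*y^4 - 3*y^3 - 7*y - 8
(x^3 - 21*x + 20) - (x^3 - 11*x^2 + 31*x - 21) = 11*x^2 - 52*x + 41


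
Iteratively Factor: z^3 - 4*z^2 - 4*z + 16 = (z - 2)*(z^2 - 2*z - 8) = (z - 2)*(z + 2)*(z - 4)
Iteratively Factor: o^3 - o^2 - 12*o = (o + 3)*(o^2 - 4*o) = o*(o + 3)*(o - 4)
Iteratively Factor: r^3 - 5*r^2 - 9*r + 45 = (r - 3)*(r^2 - 2*r - 15) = (r - 5)*(r - 3)*(r + 3)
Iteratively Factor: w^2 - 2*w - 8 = (w - 4)*(w + 2)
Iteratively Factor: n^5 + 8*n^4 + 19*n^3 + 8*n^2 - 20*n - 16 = (n + 2)*(n^4 + 6*n^3 + 7*n^2 - 6*n - 8) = (n + 2)^2*(n^3 + 4*n^2 - n - 4) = (n + 1)*(n + 2)^2*(n^2 + 3*n - 4) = (n + 1)*(n + 2)^2*(n + 4)*(n - 1)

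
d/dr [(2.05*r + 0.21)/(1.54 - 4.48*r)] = (18.358144*r - 6.310612)/(4.48*r - 1.54)^3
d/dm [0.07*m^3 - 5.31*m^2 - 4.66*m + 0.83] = 0.21*m^2 - 10.62*m - 4.66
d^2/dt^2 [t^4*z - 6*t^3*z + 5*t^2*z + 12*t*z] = 2*z*(6*t^2 - 18*t + 5)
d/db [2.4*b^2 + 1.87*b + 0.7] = 4.8*b + 1.87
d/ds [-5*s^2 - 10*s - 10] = -10*s - 10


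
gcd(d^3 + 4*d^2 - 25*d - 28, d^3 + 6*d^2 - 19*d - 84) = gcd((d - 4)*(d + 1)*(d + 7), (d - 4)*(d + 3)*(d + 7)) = d^2 + 3*d - 28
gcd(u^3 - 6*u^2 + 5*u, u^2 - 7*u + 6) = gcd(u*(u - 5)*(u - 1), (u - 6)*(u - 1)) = u - 1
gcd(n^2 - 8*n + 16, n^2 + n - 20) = n - 4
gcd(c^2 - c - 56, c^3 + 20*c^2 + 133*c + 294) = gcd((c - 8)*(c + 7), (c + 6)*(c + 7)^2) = c + 7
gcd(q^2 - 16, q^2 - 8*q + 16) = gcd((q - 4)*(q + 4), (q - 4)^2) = q - 4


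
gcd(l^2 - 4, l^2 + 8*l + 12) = l + 2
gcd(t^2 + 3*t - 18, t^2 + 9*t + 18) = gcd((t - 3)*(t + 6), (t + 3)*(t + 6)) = t + 6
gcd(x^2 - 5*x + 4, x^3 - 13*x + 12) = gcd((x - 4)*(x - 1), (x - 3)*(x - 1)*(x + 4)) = x - 1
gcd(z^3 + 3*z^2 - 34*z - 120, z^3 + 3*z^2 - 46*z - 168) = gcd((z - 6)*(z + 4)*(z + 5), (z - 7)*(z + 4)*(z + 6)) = z + 4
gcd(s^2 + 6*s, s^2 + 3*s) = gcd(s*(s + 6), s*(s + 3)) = s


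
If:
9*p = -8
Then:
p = -8/9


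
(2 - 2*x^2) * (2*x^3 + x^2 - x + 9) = -4*x^5 - 2*x^4 + 6*x^3 - 16*x^2 - 2*x + 18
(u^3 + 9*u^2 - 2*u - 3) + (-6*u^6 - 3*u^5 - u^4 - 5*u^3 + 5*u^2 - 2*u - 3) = -6*u^6 - 3*u^5 - u^4 - 4*u^3 + 14*u^2 - 4*u - 6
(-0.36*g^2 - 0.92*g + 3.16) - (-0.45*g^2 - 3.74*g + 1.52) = 0.09*g^2 + 2.82*g + 1.64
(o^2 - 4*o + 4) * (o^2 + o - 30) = o^4 - 3*o^3 - 30*o^2 + 124*o - 120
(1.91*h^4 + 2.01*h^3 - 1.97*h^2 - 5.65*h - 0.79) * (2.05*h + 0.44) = 3.9155*h^5 + 4.9609*h^4 - 3.1541*h^3 - 12.4493*h^2 - 4.1055*h - 0.3476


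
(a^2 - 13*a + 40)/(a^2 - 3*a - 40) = (a - 5)/(a + 5)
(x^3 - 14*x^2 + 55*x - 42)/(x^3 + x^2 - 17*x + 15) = (x^2 - 13*x + 42)/(x^2 + 2*x - 15)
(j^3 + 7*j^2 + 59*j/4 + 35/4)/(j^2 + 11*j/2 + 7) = (2*j^2 + 7*j + 5)/(2*(j + 2))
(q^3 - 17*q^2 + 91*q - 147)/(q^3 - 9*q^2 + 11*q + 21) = (q - 7)/(q + 1)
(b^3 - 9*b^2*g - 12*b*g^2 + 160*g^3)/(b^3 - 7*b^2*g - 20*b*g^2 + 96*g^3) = (b - 5*g)/(b - 3*g)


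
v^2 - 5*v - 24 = (v - 8)*(v + 3)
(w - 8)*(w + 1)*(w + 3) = w^3 - 4*w^2 - 29*w - 24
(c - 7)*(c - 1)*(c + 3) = c^3 - 5*c^2 - 17*c + 21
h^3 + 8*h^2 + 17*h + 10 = (h + 1)*(h + 2)*(h + 5)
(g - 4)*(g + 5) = g^2 + g - 20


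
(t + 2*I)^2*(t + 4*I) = t^3 + 8*I*t^2 - 20*t - 16*I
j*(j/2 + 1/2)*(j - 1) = j^3/2 - j/2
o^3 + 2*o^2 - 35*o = o*(o - 5)*(o + 7)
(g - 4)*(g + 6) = g^2 + 2*g - 24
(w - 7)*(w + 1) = w^2 - 6*w - 7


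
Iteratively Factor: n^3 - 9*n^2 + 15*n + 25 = (n - 5)*(n^2 - 4*n - 5) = (n - 5)*(n + 1)*(n - 5)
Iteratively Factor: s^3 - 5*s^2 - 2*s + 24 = (s - 3)*(s^2 - 2*s - 8) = (s - 3)*(s + 2)*(s - 4)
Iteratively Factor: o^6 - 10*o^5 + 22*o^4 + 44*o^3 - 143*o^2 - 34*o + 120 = (o - 3)*(o^5 - 7*o^4 + o^3 + 47*o^2 - 2*o - 40) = (o - 4)*(o - 3)*(o^4 - 3*o^3 - 11*o^2 + 3*o + 10) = (o - 5)*(o - 4)*(o - 3)*(o^3 + 2*o^2 - o - 2) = (o - 5)*(o - 4)*(o - 3)*(o - 1)*(o^2 + 3*o + 2) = (o - 5)*(o - 4)*(o - 3)*(o - 1)*(o + 2)*(o + 1)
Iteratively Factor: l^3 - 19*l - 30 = (l + 3)*(l^2 - 3*l - 10) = (l + 2)*(l + 3)*(l - 5)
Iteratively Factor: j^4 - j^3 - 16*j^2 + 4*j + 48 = (j - 4)*(j^3 + 3*j^2 - 4*j - 12) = (j - 4)*(j - 2)*(j^2 + 5*j + 6) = (j - 4)*(j - 2)*(j + 3)*(j + 2)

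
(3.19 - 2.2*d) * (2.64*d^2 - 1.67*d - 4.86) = -5.808*d^3 + 12.0956*d^2 + 5.3647*d - 15.5034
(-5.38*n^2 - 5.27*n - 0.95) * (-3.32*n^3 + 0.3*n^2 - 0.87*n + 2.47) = 17.8616*n^5 + 15.8824*n^4 + 6.2536*n^3 - 8.9887*n^2 - 12.1904*n - 2.3465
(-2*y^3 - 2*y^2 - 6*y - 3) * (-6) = 12*y^3 + 12*y^2 + 36*y + 18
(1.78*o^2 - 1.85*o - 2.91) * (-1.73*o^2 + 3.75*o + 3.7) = -3.0794*o^4 + 9.8755*o^3 + 4.6828*o^2 - 17.7575*o - 10.767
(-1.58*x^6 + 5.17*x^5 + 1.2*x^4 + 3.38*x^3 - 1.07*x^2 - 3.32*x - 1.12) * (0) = 0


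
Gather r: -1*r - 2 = -r - 2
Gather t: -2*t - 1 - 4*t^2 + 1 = -4*t^2 - 2*t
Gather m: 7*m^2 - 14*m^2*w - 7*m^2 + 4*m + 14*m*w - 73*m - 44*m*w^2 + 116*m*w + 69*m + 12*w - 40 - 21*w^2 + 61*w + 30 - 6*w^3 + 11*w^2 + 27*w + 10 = -14*m^2*w + m*(-44*w^2 + 130*w) - 6*w^3 - 10*w^2 + 100*w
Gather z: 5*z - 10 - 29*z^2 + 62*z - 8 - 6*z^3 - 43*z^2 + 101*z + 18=-6*z^3 - 72*z^2 + 168*z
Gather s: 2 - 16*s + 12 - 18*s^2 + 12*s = -18*s^2 - 4*s + 14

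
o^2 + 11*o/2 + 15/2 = (o + 5/2)*(o + 3)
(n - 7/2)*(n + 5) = n^2 + 3*n/2 - 35/2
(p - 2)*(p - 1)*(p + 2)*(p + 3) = p^4 + 2*p^3 - 7*p^2 - 8*p + 12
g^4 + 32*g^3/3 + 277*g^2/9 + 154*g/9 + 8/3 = (g + 1/3)^2*(g + 4)*(g + 6)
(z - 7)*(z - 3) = z^2 - 10*z + 21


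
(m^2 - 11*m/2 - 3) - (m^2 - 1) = -11*m/2 - 2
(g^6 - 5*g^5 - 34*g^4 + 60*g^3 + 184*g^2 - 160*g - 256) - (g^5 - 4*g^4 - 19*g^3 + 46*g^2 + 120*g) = g^6 - 6*g^5 - 30*g^4 + 79*g^3 + 138*g^2 - 280*g - 256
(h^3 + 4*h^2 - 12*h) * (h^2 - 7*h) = h^5 - 3*h^4 - 40*h^3 + 84*h^2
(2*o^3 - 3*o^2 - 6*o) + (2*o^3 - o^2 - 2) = 4*o^3 - 4*o^2 - 6*o - 2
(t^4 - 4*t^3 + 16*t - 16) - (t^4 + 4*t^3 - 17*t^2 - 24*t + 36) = -8*t^3 + 17*t^2 + 40*t - 52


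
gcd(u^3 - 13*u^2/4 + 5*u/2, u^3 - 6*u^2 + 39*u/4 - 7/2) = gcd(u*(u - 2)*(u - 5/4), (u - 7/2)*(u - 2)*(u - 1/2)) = u - 2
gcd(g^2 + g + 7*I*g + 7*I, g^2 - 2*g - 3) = g + 1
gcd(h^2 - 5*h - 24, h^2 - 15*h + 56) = h - 8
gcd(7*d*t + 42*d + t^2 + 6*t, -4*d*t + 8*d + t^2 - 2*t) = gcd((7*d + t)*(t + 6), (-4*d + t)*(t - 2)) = 1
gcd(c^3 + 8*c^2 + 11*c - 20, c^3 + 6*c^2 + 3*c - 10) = c^2 + 4*c - 5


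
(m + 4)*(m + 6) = m^2 + 10*m + 24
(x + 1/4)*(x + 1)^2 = x^3 + 9*x^2/4 + 3*x/2 + 1/4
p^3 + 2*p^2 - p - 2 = (p - 1)*(p + 1)*(p + 2)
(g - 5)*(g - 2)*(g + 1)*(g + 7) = g^4 + g^3 - 39*g^2 + 31*g + 70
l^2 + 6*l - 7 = (l - 1)*(l + 7)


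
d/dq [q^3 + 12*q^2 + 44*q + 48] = 3*q^2 + 24*q + 44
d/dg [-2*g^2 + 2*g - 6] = 2 - 4*g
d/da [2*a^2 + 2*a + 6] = 4*a + 2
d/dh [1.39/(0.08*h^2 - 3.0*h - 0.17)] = (4.17 - 0.2224*h)/(-0.08*h^2 + 3.0*h + 0.17)^2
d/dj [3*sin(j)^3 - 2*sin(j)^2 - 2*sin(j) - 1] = (9*sin(j)^2 - 4*sin(j) - 2)*cos(j)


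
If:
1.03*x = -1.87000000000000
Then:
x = -1.82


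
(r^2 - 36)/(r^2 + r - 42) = (r + 6)/(r + 7)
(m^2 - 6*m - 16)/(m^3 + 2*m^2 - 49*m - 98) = (m - 8)/(m^2 - 49)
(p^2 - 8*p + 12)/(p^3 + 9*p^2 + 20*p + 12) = (p^2 - 8*p + 12)/(p^3 + 9*p^2 + 20*p + 12)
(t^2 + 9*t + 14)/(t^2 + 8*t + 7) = (t + 2)/(t + 1)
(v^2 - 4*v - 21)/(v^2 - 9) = (v - 7)/(v - 3)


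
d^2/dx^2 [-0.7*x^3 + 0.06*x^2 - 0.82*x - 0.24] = 0.12 - 4.2*x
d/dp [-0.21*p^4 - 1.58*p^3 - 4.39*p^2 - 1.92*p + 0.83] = -0.84*p^3 - 4.74*p^2 - 8.78*p - 1.92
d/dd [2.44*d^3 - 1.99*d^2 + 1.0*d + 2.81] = 7.32*d^2 - 3.98*d + 1.0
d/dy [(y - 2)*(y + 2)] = 2*y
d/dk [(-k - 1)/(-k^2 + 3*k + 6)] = (k^2 - 3*k - (k + 1)*(2*k - 3) - 6)/(-k^2 + 3*k + 6)^2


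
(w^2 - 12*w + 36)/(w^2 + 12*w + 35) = (w^2 - 12*w + 36)/(w^2 + 12*w + 35)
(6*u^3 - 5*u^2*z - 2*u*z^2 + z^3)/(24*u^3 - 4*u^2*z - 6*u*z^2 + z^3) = (3*u^2 - 4*u*z + z^2)/(12*u^2 - 8*u*z + z^2)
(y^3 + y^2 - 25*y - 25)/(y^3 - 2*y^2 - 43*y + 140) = (y^2 + 6*y + 5)/(y^2 + 3*y - 28)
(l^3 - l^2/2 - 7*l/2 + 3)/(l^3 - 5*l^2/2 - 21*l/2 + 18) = (l^2 + l - 2)/(l^2 - l - 12)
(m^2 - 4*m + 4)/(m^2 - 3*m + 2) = (m - 2)/(m - 1)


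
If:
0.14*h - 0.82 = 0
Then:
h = 5.86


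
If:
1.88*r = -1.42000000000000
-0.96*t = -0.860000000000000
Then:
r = -0.76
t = 0.90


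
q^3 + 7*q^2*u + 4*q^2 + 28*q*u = q*(q + 4)*(q + 7*u)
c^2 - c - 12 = (c - 4)*(c + 3)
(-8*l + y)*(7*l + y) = -56*l^2 - l*y + y^2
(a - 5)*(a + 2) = a^2 - 3*a - 10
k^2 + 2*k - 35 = (k - 5)*(k + 7)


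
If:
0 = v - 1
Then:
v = 1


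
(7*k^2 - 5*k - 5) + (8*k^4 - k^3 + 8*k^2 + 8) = 8*k^4 - k^3 + 15*k^2 - 5*k + 3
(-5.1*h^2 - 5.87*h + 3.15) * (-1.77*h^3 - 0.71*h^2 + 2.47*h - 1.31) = 9.027*h^5 + 14.0109*h^4 - 14.0048*h^3 - 10.0544*h^2 + 15.4702*h - 4.1265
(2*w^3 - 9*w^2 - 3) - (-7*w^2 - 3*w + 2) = 2*w^3 - 2*w^2 + 3*w - 5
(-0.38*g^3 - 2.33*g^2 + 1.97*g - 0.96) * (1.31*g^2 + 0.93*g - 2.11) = -0.4978*g^5 - 3.4057*g^4 + 1.2156*g^3 + 5.4908*g^2 - 5.0495*g + 2.0256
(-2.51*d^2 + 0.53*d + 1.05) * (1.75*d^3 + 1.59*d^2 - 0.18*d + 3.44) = -4.3925*d^5 - 3.0634*d^4 + 3.132*d^3 - 7.0603*d^2 + 1.6342*d + 3.612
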